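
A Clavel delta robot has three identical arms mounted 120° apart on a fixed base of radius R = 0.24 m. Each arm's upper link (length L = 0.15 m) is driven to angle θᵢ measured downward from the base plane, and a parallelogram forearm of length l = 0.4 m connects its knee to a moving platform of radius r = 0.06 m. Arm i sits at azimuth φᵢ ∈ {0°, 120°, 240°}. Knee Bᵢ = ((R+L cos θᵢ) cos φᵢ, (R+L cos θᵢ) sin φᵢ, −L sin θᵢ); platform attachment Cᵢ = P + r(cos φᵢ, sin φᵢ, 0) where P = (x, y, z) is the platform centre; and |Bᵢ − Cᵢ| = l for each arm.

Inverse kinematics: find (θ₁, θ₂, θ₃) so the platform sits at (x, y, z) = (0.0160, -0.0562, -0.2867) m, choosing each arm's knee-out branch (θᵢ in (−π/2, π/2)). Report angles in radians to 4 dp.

φ1=0.0° → target in arm frame (0.0160, -0.0562)
  e−x'=0.1640;  (l²−L²−(e−x')²−y'²−z²)/2L = 0.0842
  θ1 = atan2(B,A) + arccos(C/0.3303) = 0.2619
rotate P by −φ2: (-0.0567, 0.0142, -0.2867)
  A=0.2367, B=-0.2867, C=(l²−L²−A²−y'²−z²)/(2L)=-0.0030
  θ2 = atan2(B,A) + arccos(C/0.3718) = 0.6983
arm 3 (φ=240.0°): x'=0.0407, y'=0.0420
  A cos θ + B sin θ = C:  0.1393·cos θ + -0.2867·sin θ = 0.1138
  √(A²+B²)=0.3188;  θ3 = -1.1184+1.2058 ≈ 0.0874

θ₁ = 0.2619, θ₂ = 0.6983, θ₃ = 0.0874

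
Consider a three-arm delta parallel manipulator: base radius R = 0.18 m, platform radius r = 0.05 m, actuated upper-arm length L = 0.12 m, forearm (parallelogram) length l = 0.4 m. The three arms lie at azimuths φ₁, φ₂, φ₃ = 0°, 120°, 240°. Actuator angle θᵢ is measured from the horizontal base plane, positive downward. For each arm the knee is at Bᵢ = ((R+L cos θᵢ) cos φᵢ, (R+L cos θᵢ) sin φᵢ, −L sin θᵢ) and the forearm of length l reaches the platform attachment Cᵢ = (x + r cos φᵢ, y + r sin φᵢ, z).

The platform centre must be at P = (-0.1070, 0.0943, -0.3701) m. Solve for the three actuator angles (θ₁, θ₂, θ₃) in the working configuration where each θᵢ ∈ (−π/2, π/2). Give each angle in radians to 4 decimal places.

rotate P by −φ1: (-0.1070, 0.0943, -0.3701)
  A cos θ + B sin θ = C:  0.2370·cos θ + -0.3701·sin θ = -0.2351
  θ1 = atan2(B,A) + arccos(C/0.4395) = 1.1342
arm 2 (φ=120.0°): x'=0.1352, y'=0.0455
  e−x'=-0.0052;  (l²−L²−(e−x')²−y'²−z²)/2L = 0.0272
  γ=atan2(-0.3701,-0.0052)=-1.5848;  ψ=arccos(0.0735)=1.4972;  θ2=γ+ψ≈-0.0875
arm 3 (φ=240.0°): x'=-0.0282, y'=-0.1398
  e−x'=0.1582;  (l²−L²−(e−x')²−y'²−z²)/2L = -0.1497
  θ3 = atan2(B,A) + arccos(C/0.4025) = 0.7851

θ₁ = 1.1342, θ₂ = -0.0875, θ₃ = 0.7851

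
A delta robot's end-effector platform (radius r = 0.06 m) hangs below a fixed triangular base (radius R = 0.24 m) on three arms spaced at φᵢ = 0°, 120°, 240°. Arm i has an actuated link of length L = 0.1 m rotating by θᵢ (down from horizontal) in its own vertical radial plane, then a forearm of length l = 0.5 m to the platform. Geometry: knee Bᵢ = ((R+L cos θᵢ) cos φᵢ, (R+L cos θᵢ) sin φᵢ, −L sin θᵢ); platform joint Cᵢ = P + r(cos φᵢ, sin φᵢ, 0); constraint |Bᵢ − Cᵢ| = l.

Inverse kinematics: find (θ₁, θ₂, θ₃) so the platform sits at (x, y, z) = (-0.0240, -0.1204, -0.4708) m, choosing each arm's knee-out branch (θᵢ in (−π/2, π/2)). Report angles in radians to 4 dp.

θ₁ = 0.7858, θ₂ = 1.1347, θ₃ = 0.0001

rotate P by −φ1: (-0.0240, -0.1204, -0.4708)
  e−x'=0.2040;  (l²−L²−(e−x')²−y'²−z²)/2L = -0.1888
  √(A²+B²)=0.5131;  θ1 = -1.1619+1.9477 ≈ 0.7858
rotate P by −φ2: (-0.0923, 0.0810, -0.4708)
  A cos θ + B sin θ = C:  0.2723·cos θ + -0.4708·sin θ = -0.3117
  γ=atan2(-0.4708,0.2723)=-1.0465;  ψ=arccos(-0.5731)=2.1811;  θ2=γ+ψ≈1.1347
arm 3 (φ=240.0°): x'=0.1163, y'=0.0394
  A cos θ + B sin θ = C:  0.0637·cos θ + -0.4708·sin θ = 0.0637
  γ=atan2(-0.4708,0.0637)=-1.4362;  ψ=arccos(0.1340)=1.4364;  θ3=γ+ψ≈0.0001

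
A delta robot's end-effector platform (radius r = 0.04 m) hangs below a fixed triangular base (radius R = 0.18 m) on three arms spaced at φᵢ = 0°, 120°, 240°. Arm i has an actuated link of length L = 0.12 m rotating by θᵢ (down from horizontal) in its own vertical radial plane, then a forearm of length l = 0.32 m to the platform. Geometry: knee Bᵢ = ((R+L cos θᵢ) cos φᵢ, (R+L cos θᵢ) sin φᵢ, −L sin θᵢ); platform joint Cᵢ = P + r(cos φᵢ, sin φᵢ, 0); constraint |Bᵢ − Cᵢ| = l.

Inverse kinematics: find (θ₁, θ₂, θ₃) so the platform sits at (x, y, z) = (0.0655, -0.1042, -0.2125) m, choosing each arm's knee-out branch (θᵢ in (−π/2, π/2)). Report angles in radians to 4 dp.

arm 1 (φ=0.0°): x'=0.0655, y'=-0.1042
  A cos θ + B sin θ = C:  0.0745·cos θ + -0.2125·sin θ = 0.1101
  √(A²+B²)=0.2252;  θ1 = -1.2336+1.0597 ≈ -0.1739
arm 2 (φ=120.0°): x'=-0.1230, y'=-0.0046
  A=0.2630, B=-0.2125, C=(l²−L²−A²−y'²−z²)/(2L)=-0.1098
  θ2 = atan2(B,A) + arccos(C/0.3381) = 1.2218
rotate P by −φ3: (0.0575, 0.1088, -0.2125)
  A cos θ + B sin θ = C:  0.0825·cos θ + -0.2125·sin θ = 0.1008
  γ=atan2(-0.2125,0.0825)=-1.2004;  ψ=arccos(0.4422)=1.1127;  θ3=γ+ψ≈-0.0877

θ₁ = -0.1739, θ₂ = 1.2218, θ₃ = -0.0877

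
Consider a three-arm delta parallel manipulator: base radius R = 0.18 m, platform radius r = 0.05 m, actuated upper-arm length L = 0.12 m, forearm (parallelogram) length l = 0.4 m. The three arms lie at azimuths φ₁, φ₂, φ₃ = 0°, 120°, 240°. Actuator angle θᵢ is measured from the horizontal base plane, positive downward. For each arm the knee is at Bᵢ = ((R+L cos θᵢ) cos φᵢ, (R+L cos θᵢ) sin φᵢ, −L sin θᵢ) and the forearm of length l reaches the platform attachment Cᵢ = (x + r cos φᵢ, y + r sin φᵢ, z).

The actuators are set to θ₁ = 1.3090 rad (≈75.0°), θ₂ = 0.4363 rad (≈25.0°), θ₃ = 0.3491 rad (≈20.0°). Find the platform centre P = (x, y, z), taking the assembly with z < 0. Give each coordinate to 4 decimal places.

(-0.1330, -0.0096, -0.3869)

φ1=0.0°: virtual centre (0.1611, 0.0000, -0.1159), radius l
S2 = (0.2388·cos120.0°, 0.2388·sin120.0°, -0.0507) = (-0.1194, 0.2068, -0.0507)
arm 3 at φ=240.0°: (R−r)+L cos θ3 = 0.2428;  S3 = (-0.1214, -0.2102, -0.0410)
eliminate P² terms by subtracting sphere 1 from 2 and 3
[-0.5609 0.4135 0.1304]·P = 0.0202;  [-0.5649 -0.4205 0.1497]·P = 0.0212
Cramer: x(z) = -0.0368+0.2487z;  y(z) = -0.0011+0.0220z
sphere 1 gives Az²+Bz+C=0 with A=1.0623, B=0.1334, C=-0.1074;  B²−4AC=0.4742;  roots -0.3869, 0.2613;  negative root z = -0.3869
x = -0.1330, y = -0.0096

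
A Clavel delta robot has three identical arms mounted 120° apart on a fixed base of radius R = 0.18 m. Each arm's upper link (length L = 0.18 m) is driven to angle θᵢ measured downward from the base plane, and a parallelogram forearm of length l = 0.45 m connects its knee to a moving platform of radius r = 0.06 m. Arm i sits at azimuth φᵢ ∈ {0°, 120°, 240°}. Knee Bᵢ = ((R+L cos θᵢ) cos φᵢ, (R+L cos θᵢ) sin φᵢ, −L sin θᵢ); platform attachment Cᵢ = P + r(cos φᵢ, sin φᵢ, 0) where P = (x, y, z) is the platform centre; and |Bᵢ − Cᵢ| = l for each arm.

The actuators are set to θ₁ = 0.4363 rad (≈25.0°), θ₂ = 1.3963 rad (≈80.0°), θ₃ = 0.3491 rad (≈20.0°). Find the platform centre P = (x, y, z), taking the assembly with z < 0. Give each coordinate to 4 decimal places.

(0.0968, -0.1935, -0.4371)

S1 = (0.2831·cos0.0°, 0.2831·sin0.0°, -0.0761) = (0.2831, 0.0000, -0.0761)
arm 2 at φ=120.0°: ρ2 = 0.1513;  S2 = (-0.0756, 0.1310, -0.1773)
arm 3 at φ=240.0°: ρ3 = 0.2891;  S3 = (-0.1446, -0.2504, -0.0616)
|S₂|²−|S₁|² = -0.0317;  |S₃|²−|S₁|² = 0.0014
[-0.7175 0.2620 -0.2024]·P = -0.0317;  [-0.8554 -0.5008 0.0290]·P = 0.0014
det = 0.5834;  x = 0.0265+-0.1607z,  y = -0.0482+0.3324z
quadratic in z: (1.1363)z²+(0.2026)z+(-0.1285)=0, √Δ=0.7908 → z ∈ {-0.4371, 0.2588}; z = -0.4371 (taking z<0)
x = 0.0968, y = -0.1935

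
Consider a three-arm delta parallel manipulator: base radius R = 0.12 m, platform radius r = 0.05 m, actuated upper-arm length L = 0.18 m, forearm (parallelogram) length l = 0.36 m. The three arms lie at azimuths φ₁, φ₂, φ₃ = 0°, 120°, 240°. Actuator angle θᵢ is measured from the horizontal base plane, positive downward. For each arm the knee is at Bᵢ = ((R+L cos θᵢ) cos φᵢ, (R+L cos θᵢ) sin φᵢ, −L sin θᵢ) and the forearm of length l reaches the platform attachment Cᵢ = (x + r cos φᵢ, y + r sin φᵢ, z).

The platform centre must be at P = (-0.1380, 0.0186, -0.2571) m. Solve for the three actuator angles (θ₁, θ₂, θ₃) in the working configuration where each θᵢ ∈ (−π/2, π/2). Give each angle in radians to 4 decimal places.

θ₁ = 0.7855, θ₂ = -0.2621, θ₃ = -0.0874

φ1=0.0° → target in arm frame (-0.1380, 0.0186)
  A=0.2080, B=-0.2571, C=(l²−L²−A²−y'²−z²)/(2L)=-0.0348
  √(A²+B²)=0.3307;  θ1 = -0.8906+1.6761 ≈ 0.7855
arm 2 (φ=120.0°): x'=0.0851, y'=0.1102
  A cos θ + B sin θ = C:  -0.0151·cos θ + -0.2571·sin θ = 0.0520
  γ=atan2(-0.2571,-0.0151)=-1.6295;  ψ=arccos(0.2020)=1.3674;  θ2=γ+ψ≈-0.2621
φ3=240.0° → target in arm frame (0.0529, -0.1288)
  A cos θ + B sin θ = C:  0.0171·cos θ + -0.2571·sin θ = 0.0395
  θ3 = atan2(B,A) + arccos(C/0.2577) = -0.0874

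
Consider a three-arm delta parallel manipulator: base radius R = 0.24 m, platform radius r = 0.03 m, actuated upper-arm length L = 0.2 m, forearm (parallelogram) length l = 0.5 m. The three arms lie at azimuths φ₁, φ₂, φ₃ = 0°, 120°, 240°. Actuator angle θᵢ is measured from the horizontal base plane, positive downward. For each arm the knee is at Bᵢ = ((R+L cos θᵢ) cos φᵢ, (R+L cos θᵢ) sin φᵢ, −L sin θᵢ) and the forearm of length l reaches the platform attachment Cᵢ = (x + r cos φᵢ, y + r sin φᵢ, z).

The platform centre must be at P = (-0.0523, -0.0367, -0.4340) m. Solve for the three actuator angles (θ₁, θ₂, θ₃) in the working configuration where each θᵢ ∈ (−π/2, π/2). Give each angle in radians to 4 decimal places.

arm 1 (φ=0.0°): x'=-0.0523, y'=-0.0367
  A cos θ + B sin θ = C:  0.2623·cos θ + -0.4340·sin θ = -0.1213
  γ=atan2(-0.4340,0.2623)=-1.0272;  ψ=arccos(-0.2391)=1.8123;  θ1=γ+ψ≈0.7851
φ2=120.0° → target in arm frame (-0.0056, 0.0636)
  e−x'=0.2156;  (l²−L²−(e−x')²−y'²−z²)/2L = -0.0723
  γ=atan2(-0.4340,0.2156)=-1.1097;  ψ=arccos(-0.1491)=1.7205;  θ2=γ+ψ≈0.6108
arm 3 (φ=240.0°): x'=0.0579, y'=-0.0269
  e−x'=0.1521;  (l²−L²−(e−x')²−y'²−z²)/2L = -0.0055
  √(A²+B²)=0.4599;  θ3 = -1.2338+1.5828 ≈ 0.3490

θ₁ = 0.7851, θ₂ = 0.6108, θ₃ = 0.3490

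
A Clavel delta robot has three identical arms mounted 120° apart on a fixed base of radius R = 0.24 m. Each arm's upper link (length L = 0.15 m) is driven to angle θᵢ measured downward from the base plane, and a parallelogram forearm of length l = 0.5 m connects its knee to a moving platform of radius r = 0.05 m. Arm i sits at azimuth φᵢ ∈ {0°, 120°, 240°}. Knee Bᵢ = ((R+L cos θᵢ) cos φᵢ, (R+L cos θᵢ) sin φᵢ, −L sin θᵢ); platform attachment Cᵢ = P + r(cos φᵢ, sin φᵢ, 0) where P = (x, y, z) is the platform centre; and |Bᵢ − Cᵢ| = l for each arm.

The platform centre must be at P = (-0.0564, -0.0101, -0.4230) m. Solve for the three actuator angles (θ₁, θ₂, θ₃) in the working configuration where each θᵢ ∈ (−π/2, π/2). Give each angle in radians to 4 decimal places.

θ₁ = 0.6109, θ₂ = 0.2618, θ₃ = 0.1742

rotate P by −φ1: (-0.0564, -0.0101, -0.4230)
  A=0.2464, B=-0.4230, C=(l²−L²−A²−y'²−z²)/(2L)=-0.0408
  θ1 = atan2(B,A) + arccos(C/0.4895) = 0.6109
φ2=120.0° → target in arm frame (0.0195, 0.0539)
  A cos θ + B sin θ = C:  0.1705·cos θ + -0.4230·sin θ = 0.0553
  γ=atan2(-0.4230,0.1705)=-1.1875;  ψ=arccos(0.1212)=1.4493;  θ2=γ+ψ≈0.2618
rotate P by −φ3: (0.0369, -0.0438, -0.4230)
  A cos θ + B sin θ = C:  0.1531·cos θ + -0.4230·sin θ = 0.0774
  √(A²+B²)=0.4498;  θ3 = -1.2236+1.3978 ≈ 0.1742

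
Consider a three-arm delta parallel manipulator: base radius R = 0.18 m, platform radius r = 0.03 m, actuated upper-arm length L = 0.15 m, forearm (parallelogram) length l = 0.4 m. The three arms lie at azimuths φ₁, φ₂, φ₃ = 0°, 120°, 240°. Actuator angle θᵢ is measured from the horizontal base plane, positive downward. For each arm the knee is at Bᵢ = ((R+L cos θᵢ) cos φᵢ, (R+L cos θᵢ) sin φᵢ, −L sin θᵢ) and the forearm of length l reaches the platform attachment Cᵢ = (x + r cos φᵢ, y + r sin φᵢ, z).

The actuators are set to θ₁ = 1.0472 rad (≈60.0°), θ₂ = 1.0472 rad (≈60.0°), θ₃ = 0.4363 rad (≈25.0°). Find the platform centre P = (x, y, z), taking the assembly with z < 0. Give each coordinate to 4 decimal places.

φ1=0.0°: virtual centre (0.2250, 0.0000, -0.1299), radius l
O2 = (0.2250·cos120.0°, 0.2250·sin120.0°, -0.1299) = (-0.1125, 0.1949, -0.1299)
O3 = (0.2859·cos240.0°, 0.2859·sin240.0°, -0.0634) = (-0.1430, -0.2476, -0.0634)
subtract pairs → two planes through P
linear system: -0.6750x+0.3897y = 0.0000−0.0000z; -0.7359x+-0.4953y = 0.0183−0.1330z
Cramer: x(z) = -0.0115+0.0835z;  y(z) = -0.0199+0.1446z
quadratic in z: (1.0279)z²+(0.2146)z+(-0.0868)=0, √Δ=0.6348 → z ∈ {-0.4132, 0.2044}; z = -0.4132 (taking z<0)
x = -0.0460, y = -0.0796

(-0.0460, -0.0796, -0.4132)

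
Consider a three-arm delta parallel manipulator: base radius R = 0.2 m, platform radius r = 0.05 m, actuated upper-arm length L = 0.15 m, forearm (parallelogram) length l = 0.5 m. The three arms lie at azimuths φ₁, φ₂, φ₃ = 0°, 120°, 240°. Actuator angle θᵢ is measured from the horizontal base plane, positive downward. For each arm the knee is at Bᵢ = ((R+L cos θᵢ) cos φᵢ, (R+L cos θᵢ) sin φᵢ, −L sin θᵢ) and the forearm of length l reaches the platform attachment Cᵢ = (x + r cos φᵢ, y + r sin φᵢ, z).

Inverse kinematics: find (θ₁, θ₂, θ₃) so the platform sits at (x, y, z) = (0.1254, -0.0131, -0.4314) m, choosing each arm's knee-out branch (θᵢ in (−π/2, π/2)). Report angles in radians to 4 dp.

rotate P by −φ1: (0.1254, -0.0131, -0.4314)
  A=0.0246, B=-0.4314, C=(l²−L²−A²−y'²−z²)/(2L)=0.1354
  γ=atan2(-0.4314,0.0246)=-1.5138;  ψ=arccos(0.3133)=1.2521;  θ1=γ+ψ≈-0.2617
arm 2 (φ=120.0°): x'=-0.0740, y'=-0.1020
  A=0.2240, B=-0.4314, C=(l²−L²−A²−y'²−z²)/(2L)=-0.0641
  θ2 = atan2(B,A) + arccos(C/0.4861) = 0.6112
φ3=240.0° → target in arm frame (-0.0514, 0.1151)
  A=0.2014, B=-0.4314, C=(l²−L²−A²−y'²−z²)/(2L)=-0.0414
  θ3 = atan2(B,A) + arccos(C/0.4761) = 0.5237

θ₁ = -0.2617, θ₂ = 0.6112, θ₃ = 0.5237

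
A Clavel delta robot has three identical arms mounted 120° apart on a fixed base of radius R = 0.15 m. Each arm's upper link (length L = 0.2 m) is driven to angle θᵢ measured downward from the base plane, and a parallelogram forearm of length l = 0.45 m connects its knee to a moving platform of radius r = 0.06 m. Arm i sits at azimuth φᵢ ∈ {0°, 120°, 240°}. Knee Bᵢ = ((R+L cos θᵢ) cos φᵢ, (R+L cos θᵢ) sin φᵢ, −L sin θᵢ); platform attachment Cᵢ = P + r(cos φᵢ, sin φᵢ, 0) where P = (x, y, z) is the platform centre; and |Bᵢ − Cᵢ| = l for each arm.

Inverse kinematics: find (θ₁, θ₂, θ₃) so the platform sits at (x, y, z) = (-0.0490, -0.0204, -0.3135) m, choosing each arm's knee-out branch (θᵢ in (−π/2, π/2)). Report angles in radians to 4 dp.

rotate P by −φ1: (-0.0490, -0.0204, -0.3135)
  A=0.1390, B=-0.3135, C=(l²−L²−A²−y'²−z²)/(2L)=0.1112
  γ=atan2(-0.3135,0.1390)=-1.1535;  ψ=arccos(0.3243)=1.2406;  θ1=γ+ψ≈0.0871
arm 2 (φ=120.0°): x'=0.0068, y'=0.0526
  A cos θ + B sin θ = C:  0.0832·cos θ + -0.3135·sin θ = 0.1363
  √(A²+B²)=0.3243;  θ2 = -1.3115+1.1370 ≈ -0.1745
rotate P by −φ3: (0.0422, -0.0322, -0.3135)
  A=0.0478, B=-0.3135, C=(l²−L²−A²−y'²−z²)/(2L)=0.1522
  γ=atan2(-0.3135,0.0478)=-1.4194;  ψ=arccos(0.4800)=1.0701;  θ3=γ+ψ≈-0.3493

θ₁ = 0.0871, θ₂ = -0.1745, θ₃ = -0.3493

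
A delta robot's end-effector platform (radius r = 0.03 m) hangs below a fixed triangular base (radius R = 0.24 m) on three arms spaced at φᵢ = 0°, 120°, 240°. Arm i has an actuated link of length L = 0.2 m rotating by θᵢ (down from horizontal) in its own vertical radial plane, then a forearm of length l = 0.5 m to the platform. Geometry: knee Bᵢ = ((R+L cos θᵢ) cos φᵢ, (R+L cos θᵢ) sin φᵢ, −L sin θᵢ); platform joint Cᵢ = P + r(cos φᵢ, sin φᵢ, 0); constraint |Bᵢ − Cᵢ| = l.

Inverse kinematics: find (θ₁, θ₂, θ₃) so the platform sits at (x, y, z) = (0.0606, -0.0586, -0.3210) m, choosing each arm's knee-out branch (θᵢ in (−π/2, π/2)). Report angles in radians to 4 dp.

θ₁ = -0.1750, θ₂ = 0.6109, θ₃ = 0.0873

φ1=0.0° → target in arm frame (0.0606, -0.0586)
  e−x'=0.1494;  (l²−L²−(e−x')²−y'²−z²)/2L = 0.2030
  γ=atan2(-0.3210,0.1494)=-1.1352;  ψ=arccos(0.5734)=0.9602;  θ1=γ+ψ≈-0.1750
rotate P by −φ2: (-0.0810, -0.0232, -0.3210)
  e−x'=0.2910;  (l²−L²−(e−x')²−y'²−z²)/2L = 0.0543
  θ2 = atan2(B,A) + arccos(C/0.4333) = 0.6109
φ3=240.0° → target in arm frame (0.0204, 0.0818)
  e−x'=0.1896;  (l²−L²−(e−x')²−y'²−z²)/2L = 0.1609
  γ=atan2(-0.3210,0.1896)=-1.0374;  ψ=arccos(0.4315)=1.1247;  θ3=γ+ψ≈0.0873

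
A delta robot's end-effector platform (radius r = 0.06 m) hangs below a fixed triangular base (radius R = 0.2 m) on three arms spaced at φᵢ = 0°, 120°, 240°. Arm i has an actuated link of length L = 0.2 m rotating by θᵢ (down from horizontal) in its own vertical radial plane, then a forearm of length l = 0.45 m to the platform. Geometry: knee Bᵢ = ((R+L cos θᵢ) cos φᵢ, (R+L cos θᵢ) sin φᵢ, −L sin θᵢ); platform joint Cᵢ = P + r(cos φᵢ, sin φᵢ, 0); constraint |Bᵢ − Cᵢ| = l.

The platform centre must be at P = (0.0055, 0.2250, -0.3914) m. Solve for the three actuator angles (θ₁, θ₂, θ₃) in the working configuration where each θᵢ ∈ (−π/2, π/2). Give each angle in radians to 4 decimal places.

arm 1 (φ=0.0°): x'=0.0055, y'=0.2250
  e−x'=0.1345;  (l²−L²−(e−x')²−y'²−z²)/2L = -0.1485
  θ1 = atan2(B,A) + arccos(C/0.4139) = 0.6981
rotate P by −φ2: (0.1921, -0.1173, -0.3914)
  A=-0.0521, B=-0.3914, C=(l²−L²−A²−y'²−z²)/(2L)=-0.0179
  γ=atan2(-0.3914,-0.0521)=-1.7031;  ψ=arccos(-0.0453)=1.6161;  θ2=γ+ψ≈-0.0870
φ3=240.0° → target in arm frame (-0.1976, -0.1077)
  e−x'=0.3376;  (l²−L²−(e−x')²−y'²−z²)/2L = -0.2907
  γ=atan2(-0.3914,0.3376)=-0.8591;  ψ=arccos(-0.5624)=2.1681;  θ3=γ+ψ≈1.3090

θ₁ = 0.6981, θ₂ = -0.0870, θ₃ = 1.3090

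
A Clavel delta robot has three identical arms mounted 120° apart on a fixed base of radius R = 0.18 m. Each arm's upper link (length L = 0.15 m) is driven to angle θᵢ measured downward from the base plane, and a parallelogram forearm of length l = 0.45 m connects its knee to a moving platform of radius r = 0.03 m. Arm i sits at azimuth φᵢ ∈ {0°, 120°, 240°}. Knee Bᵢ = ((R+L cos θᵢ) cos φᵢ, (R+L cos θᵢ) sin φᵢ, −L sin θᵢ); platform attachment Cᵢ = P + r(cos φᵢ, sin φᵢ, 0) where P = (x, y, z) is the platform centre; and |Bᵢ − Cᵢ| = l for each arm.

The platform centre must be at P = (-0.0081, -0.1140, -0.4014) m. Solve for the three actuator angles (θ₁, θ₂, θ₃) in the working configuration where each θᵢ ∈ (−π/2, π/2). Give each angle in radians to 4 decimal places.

θ₁ = 0.5234, θ₂ = 0.8728, θ₃ = 0.0001

arm 1 (φ=0.0°): x'=-0.0081, y'=-0.1140
  A cos θ + B sin θ = C:  0.1581·cos θ + -0.4014·sin θ = -0.0637
  θ1 = atan2(B,A) + arccos(C/0.4314) = 0.5234
rotate P by −φ2: (-0.0947, 0.0640, -0.4014)
  e−x'=0.2447;  (l²−L²−(e−x')²−y'²−z²)/2L = -0.1503
  √(A²+B²)=0.4701;  θ2 = -1.0234+1.8962 ≈ 0.8728
rotate P by −φ3: (0.1028, 0.0500, -0.4014)
  A cos θ + B sin θ = C:  0.0472·cos θ + -0.4014·sin θ = 0.0472
  θ3 = atan2(B,A) + arccos(C/0.4042) = 0.0001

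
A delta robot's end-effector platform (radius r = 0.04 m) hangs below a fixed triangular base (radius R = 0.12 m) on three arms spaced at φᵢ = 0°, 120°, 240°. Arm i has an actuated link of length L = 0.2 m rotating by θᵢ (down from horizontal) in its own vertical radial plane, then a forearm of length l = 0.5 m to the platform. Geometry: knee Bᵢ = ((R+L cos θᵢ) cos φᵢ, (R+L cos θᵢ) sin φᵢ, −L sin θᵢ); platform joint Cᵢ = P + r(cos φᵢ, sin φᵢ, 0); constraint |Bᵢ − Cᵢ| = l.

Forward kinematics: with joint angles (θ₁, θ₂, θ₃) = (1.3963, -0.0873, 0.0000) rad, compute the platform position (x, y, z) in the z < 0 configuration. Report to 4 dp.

(-0.3531, 0.0136, -0.3728)

φ1=0.0°: virtual centre (0.1147, 0.0000, -0.1970), radius l
centre 2 = (0.2792·cos120.0°, 0.2792·sin120.0°, 0.0174) = (-0.1396, 0.2418, 0.0174)
φ3=240.0°: virtual centre (-0.1400, -0.2425, 0.0000), radius l
eliminate P² terms by subtracting sphere 1 from 2 and 3
[-0.5087 0.4837 0.4288]·P = 0.0263;  [-0.5094 -0.4850 0.3939]·P = 0.0264
Cramer: x(z) = -0.0518+0.8081z;  y(z) = -0.0001-0.0366z
sphere 1 gives Az²+Bz+C=0 with A=1.6544, B=0.1247, C=-0.1835;  B²−4AC=1.2297;  roots -0.3728, 0.2974;  negative root z = -0.3728
x = -0.3531, y = 0.0136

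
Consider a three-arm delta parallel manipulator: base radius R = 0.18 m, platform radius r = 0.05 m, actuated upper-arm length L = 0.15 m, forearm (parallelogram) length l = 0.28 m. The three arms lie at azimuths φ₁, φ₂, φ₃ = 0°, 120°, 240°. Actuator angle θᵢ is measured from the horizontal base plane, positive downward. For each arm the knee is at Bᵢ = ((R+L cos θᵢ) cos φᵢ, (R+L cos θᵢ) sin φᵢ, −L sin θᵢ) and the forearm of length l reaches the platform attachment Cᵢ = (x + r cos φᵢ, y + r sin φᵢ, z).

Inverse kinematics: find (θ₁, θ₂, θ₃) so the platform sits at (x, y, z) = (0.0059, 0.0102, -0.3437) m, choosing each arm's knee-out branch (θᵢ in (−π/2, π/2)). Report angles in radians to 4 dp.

rotate P by −φ1: (0.0059, 0.0102, -0.3437)
  e−x'=0.1241;  (l²−L²−(e−x')²−y'²−z²)/2L = -0.2591
  θ1 = atan2(B,A) + arccos(C/0.3654) = 1.1347
rotate P by −φ2: (0.0059, -0.0102, -0.3437)
  A cos θ + B sin θ = C:  0.1241·cos θ + -0.3437·sin θ = -0.2591
  θ2 = atan2(B,A) + arccos(C/0.3654) = 1.1348
rotate P by −φ3: (-0.0118, 0.0000, -0.3437)
  A cos θ + B sin θ = C:  0.1418·cos θ + -0.3437·sin θ = -0.2744
  √(A²+B²)=0.3718;  θ3 = -1.1795+2.4011 ≈ 1.2216

θ₁ = 1.1347, θ₂ = 1.1348, θ₃ = 1.2216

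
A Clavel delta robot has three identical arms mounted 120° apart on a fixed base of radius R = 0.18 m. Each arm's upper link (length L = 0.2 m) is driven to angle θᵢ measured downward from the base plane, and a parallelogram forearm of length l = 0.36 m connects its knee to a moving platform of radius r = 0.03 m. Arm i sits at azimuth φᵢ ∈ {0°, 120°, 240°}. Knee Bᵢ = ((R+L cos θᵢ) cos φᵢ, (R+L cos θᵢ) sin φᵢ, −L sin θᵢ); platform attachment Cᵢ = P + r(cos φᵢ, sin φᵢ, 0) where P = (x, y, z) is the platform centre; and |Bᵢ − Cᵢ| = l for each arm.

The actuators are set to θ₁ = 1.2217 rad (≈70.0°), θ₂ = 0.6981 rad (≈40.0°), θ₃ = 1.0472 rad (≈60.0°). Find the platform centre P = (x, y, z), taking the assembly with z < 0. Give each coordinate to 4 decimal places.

(-0.0634, 0.0510, -0.4061)

O1 = (0.2184·cos0.0°, 0.2184·sin0.0°, -0.1879) = (0.2184, 0.0000, -0.1879)
O2 = (0.3032·cos120.0°, 0.3032·sin120.0°, -0.1286) = (-0.1516, 0.2626, -0.1286)
φ3=240.0°: virtual centre (-0.1250, -0.2165, -0.1732), radius l
|O₂|²−|O₁|² = 0.0254;  |O₃|²−|O₁|² = 0.0095
[-0.7400 0.5252 0.1188]·P = 0.0254;  [-0.6868 -0.4330 0.0295]·P = 0.0095
Cramer: x(z) = -0.0235+0.0982z;  y(z) = 0.0154-0.0877z
into |P−O₁|² = l²: 1.0173z² + 0.3257z + -0.0355 = 0;  Δ = 0.2507;  z = -0.4061 or 0.0860 → z<0 root = -0.4061
x = -0.0634, y = 0.0510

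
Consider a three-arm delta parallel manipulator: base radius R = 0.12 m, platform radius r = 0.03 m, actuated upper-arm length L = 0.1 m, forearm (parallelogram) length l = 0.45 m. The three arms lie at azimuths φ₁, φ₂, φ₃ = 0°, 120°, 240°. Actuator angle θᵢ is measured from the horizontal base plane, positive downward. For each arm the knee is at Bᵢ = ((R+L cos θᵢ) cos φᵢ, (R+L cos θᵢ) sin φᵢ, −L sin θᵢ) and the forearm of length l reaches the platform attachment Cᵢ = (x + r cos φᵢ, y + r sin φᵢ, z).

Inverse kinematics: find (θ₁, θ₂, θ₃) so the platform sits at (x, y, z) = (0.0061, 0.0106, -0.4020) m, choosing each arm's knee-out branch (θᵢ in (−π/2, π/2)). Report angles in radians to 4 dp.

θ₁ = -0.0875, θ₂ = -0.0877, θ₃ = 0.0000

φ1=0.0° → target in arm frame (0.0061, 0.0106)
  e−x'=0.0839;  (l²−L²−(e−x')²−y'²−z²)/2L = 0.1187
  θ1 = atan2(B,A) + arccos(C/0.4107) = -0.0875
rotate P by −φ2: (0.0061, -0.0106, -0.4020)
  A=0.0839, B=-0.4020, C=(l²−L²−A²−y'²−z²)/(2L)=0.1187
  θ2 = atan2(B,A) + arccos(C/0.4107) = -0.0877
rotate P by −φ3: (-0.0122, 0.0000, -0.4020)
  e−x'=0.1022;  (l²−L²−(e−x')²−y'²−z²)/2L = 0.1022
  γ=atan2(-0.4020,0.1022)=-1.3218;  ψ=arccos(0.2464)=1.3218;  θ3=γ+ψ≈0.0000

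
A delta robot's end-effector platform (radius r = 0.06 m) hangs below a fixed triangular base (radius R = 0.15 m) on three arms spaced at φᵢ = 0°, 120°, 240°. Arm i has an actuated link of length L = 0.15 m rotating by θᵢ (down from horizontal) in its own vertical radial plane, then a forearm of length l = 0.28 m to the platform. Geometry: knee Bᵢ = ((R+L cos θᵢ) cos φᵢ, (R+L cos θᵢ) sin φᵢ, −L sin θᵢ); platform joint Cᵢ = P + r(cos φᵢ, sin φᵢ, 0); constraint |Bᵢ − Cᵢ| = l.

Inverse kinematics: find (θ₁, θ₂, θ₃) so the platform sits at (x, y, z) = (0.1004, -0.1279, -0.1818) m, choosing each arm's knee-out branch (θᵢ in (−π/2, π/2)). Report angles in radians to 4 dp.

θ₁ = -0.1742, θ₂ = 1.3966, θ₃ = 0.1748

rotate P by −φ1: (0.1004, -0.1279, -0.1818)
  e−x'=-0.0104;  (l²−L²−(e−x')²−y'²−z²)/2L = 0.0213
  √(A²+B²)=0.1821;  θ1 = -1.6279+1.4537 ≈ -0.1742
arm 2 (φ=120.0°): x'=-0.1610, y'=-0.0230
  e−x'=0.2510;  (l²−L²−(e−x')²−y'²−z²)/2L = -0.1355
  √(A²+B²)=0.3099;  θ2 = -0.6269+2.0235 ≈ 1.3966
arm 3 (φ=240.0°): x'=0.0606, y'=0.1509
  A cos θ + B sin θ = C:  0.0294·cos θ + -0.1818·sin θ = -0.0026
  γ=atan2(-0.1818,0.0294)=-1.4103;  ψ=arccos(-0.0143)=1.5851;  θ3=γ+ψ≈0.1748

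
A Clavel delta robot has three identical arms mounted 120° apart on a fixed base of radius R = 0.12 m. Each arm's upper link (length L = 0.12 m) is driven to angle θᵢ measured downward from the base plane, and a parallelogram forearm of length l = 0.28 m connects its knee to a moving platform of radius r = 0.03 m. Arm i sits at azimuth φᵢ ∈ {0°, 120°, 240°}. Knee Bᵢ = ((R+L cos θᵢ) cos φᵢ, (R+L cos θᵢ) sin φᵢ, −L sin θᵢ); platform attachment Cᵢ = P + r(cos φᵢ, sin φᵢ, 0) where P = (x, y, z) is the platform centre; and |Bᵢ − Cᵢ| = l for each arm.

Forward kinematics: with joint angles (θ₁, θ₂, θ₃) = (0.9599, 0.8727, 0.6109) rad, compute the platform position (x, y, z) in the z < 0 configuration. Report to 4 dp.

(-0.0279, -0.0281, -0.3050)

φ1=0.0°: virtual centre (0.1588, 0.0000, -0.0983), radius l
arm 2 at φ=120.0°: ρ2 = 0.1671;  O2 = (-0.0836, 0.1447, -0.0919)
φ3=240.0°: virtual centre (-0.0941, -0.1631, -0.0688), radius l
eliminate P² terms by subtracting sphere 1 from 2 and 3
linear system: -0.4848x+0.2895y = 0.0015−0.0127z; -0.5060x+-0.3261y = 0.0053−0.0589z
det = 0.3046;  x = -0.0066+0.0696z,  y = -0.0060+0.0726z
sphere 1 gives Az²+Bz+C=0 with A=1.0101, B=0.1727, C=-0.0413;  B²−4AC=0.1968;  roots -0.3050, 0.1341;  negative root z = -0.3050
x = -0.0279, y = -0.0281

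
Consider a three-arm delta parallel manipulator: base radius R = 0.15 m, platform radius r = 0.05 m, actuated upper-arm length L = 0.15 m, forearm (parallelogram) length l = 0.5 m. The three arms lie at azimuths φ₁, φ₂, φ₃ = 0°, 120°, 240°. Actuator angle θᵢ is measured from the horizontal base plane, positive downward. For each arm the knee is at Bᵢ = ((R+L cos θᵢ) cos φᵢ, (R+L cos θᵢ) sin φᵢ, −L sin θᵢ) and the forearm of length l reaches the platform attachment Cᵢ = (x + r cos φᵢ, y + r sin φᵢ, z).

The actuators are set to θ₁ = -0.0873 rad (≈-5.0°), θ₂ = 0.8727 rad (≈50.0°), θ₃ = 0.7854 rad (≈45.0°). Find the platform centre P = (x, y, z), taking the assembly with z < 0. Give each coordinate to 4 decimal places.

arm 1 at φ=0.0°: e+L cos θ1 = 0.2494;  S1 = (0.2494, 0.0000, 0.0131)
S2 = (0.1964·cos120.0°, 0.1964·sin120.0°, -0.1149) = (-0.0982, 0.1701, -0.1149)
S3 = (0.2061·cos240.0°, 0.2061·sin240.0°, -0.1061) = (-0.1030, -0.1785, -0.1061)
subtract pairs → two planes through P
[-0.6953 0.3402 -0.2560]·P = -0.0106;  [-0.7049 -0.3569 -0.2383]·P = -0.0087
det = 0.4880;  x = 0.0138+-0.3534z,  y = -0.0030+0.0303z
sphere 1 gives Az²+Bz+C=0 with A=1.1258, B=0.1402, C=-0.1943;  B²−4AC=0.8946;  roots -0.4823, 0.3578;  negative root z = -0.4823
x = 0.1842, y = -0.0176

(0.1842, -0.0176, -0.4823)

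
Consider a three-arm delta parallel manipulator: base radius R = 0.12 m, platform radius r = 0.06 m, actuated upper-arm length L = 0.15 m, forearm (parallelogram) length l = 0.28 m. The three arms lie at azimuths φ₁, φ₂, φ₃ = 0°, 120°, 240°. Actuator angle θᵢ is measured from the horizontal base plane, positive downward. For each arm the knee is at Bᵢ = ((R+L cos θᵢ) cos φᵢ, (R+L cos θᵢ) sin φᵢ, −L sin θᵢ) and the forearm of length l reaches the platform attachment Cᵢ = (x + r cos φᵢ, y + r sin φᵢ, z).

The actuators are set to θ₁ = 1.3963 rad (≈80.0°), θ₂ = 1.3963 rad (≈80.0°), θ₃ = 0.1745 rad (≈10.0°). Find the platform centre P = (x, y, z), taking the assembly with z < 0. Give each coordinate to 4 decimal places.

(-0.0884, -0.1531, -0.3043)

φ1=0.0°: virtual centre (0.0860, 0.0000, -0.1477), radius l
O2 = (0.0860·cos120.0°, 0.0860·sin120.0°, -0.1477) = (-0.0430, 0.0745, -0.1477)
arm 3 at φ=240.0°: (R−r)+L cos θ3 = 0.2077;  O3 = (-0.1039, -0.1799, -0.0260)
|O₂|²−|O₁|² = 0.0000;  |O₃|²−|O₁|² = 0.0146
plane₁₂: -0.2581x+0.1490y+0.0000z = 0.0000
det = 0.1495;  x = -0.0146+0.2426z,  y = -0.0252+0.4203z
quadratic in z: (1.2355)z²+(0.2254)z+(-0.0458)=0, √Δ=0.5266 → z ∈ {-0.3043, 0.1219}; z = -0.3043 (taking z<0)
x = -0.0884, y = -0.1531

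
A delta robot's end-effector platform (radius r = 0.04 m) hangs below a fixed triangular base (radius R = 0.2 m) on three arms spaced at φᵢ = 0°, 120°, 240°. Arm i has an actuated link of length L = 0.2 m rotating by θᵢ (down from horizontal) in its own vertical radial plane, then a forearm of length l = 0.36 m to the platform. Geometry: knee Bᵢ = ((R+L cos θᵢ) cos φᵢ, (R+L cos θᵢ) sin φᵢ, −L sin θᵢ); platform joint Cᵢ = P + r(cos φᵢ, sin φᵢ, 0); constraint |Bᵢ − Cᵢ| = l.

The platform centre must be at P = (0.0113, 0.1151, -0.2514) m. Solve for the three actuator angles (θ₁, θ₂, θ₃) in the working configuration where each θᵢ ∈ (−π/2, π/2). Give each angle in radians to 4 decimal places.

θ₁ = 0.6109, θ₂ = 0.0874, θ₃ = 1.1344

arm 1 (φ=0.0°): x'=0.0113, y'=0.1151
  A=0.1487, B=-0.2514, C=(l²−L²−A²−y'²−z²)/(2L)=-0.0224
  √(A²+B²)=0.2921;  θ1 = -1.0367+1.6476 ≈ 0.6109
arm 2 (φ=120.0°): x'=0.0940, y'=-0.0673
  A=0.0660, B=-0.2514, C=(l²−L²−A²−y'²−z²)/(2L)=0.0438
  γ=atan2(-0.2514,0.0660)=-1.3142;  ψ=arccos(0.1684)=1.4015;  θ2=γ+ψ≈0.0874
φ3=240.0° → target in arm frame (-0.1053, -0.0478)
  A cos θ + B sin θ = C:  0.2653·cos θ + -0.2514·sin θ = -0.1157
  θ3 = atan2(B,A) + arccos(C/0.3655) = 1.1344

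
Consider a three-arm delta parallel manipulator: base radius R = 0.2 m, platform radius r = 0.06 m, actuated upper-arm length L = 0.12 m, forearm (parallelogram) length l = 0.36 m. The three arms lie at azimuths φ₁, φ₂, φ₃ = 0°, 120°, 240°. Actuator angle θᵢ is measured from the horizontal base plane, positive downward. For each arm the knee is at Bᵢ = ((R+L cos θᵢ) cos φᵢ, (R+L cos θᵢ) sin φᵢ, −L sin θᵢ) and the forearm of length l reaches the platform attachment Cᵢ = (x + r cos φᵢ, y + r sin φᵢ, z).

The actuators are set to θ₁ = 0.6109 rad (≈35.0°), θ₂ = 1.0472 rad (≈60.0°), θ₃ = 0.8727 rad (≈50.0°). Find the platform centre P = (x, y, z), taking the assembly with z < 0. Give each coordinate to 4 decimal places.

arm 1 at φ=0.0°: ρ1 = 0.2383;  O1 = (0.2383, 0.0000, -0.0688)
arm 2 at φ=120.0°: ρ2 = 0.2000;  O2 = (-0.1000, 0.1732, -0.1039)
O3 = (0.2171·cos240.0°, 0.2171·sin240.0°, -0.0919) = (-0.1086, -0.1880, -0.0919)
eliminate P² terms by subtracting sphere 1 from 2 and 3
[-0.6766 0.3464 -0.0702]·P = -0.0107;  [-0.6937 -0.3761 -0.0462]·P = -0.0059
Cramer: x(z) = 0.0123-0.0857z;  y(z) = -0.0069+0.0352z
into |P−O₁|² = l²: 1.0086z² + 0.1759z + -0.0737 = 0;  Δ = 0.3284;  z = -0.3713 or 0.1969 → z<0 root = -0.3713
x = 0.0441, y = -0.0200

(0.0441, -0.0200, -0.3713)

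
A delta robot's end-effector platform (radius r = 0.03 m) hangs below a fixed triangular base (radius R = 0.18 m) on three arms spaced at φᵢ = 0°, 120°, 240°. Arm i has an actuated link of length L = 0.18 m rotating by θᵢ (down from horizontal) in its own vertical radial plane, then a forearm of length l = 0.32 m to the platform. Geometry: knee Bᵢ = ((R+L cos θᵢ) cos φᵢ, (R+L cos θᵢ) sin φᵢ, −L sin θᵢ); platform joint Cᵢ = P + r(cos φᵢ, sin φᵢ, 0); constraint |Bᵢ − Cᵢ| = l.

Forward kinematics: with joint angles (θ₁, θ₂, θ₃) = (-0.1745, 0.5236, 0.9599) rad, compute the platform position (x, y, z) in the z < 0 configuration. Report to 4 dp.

φ1=0.0°: virtual centre (0.3273, 0.0000, 0.0313), radius l
φ2=120.0°: virtual centre (-0.1529, 0.2649, -0.0900), radius l
arm 3 at φ=240.0°: ρ3 = 0.2532;  centre 3 = (-0.1266, -0.2193, -0.1474)
subtract pairs → two planes through P
linear system: -0.9604x+0.5298y = -0.0064−-0.2425z; -0.9078x+-0.4386y = -0.0222−-0.3574z
Cramer: x(z) = 0.0162-0.3278z;  y(z) = 0.0172-0.1364z
sphere 1 gives Az²+Bz+C=0 with A=1.1260, B=0.1368, C=-0.0043;  B²−4AC=0.0382;  roots -0.1476, 0.0261;  negative root z = -0.1476
x = 0.0645, y = 0.0373

(0.0645, 0.0373, -0.1476)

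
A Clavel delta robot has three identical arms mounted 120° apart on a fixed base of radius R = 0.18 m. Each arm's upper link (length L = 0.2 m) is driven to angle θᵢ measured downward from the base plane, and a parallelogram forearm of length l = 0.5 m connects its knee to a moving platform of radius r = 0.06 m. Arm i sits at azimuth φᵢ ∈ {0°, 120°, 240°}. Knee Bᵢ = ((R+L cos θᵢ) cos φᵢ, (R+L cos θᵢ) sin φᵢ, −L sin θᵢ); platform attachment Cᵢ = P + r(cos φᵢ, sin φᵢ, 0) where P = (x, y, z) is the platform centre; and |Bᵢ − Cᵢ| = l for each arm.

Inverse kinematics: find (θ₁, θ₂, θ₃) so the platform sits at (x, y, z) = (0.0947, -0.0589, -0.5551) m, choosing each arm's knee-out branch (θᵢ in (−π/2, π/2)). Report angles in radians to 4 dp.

φ1=0.0° → target in arm frame (0.0947, -0.0589)
  A=0.0253, B=-0.5551, C=(l²−L²−A²−y'²−z²)/(2L)=-0.2556
  θ1 = atan2(B,A) + arccos(C/0.5557) = 0.5235
arm 2 (φ=120.0°): x'=-0.0984, y'=-0.0526
  e−x'=0.2184;  (l²−L²−(e−x')²−y'²−z²)/2L = -0.3714
  γ=atan2(-0.5551,0.2184)=-1.1960;  ψ=arccos(-0.6227)=2.2430;  θ2=γ+ψ≈1.0470
arm 3 (φ=240.0°): x'=0.0037, y'=0.1115
  e−x'=0.1163;  (l²−L²−(e−x')²−y'²−z²)/2L = -0.3102
  γ=atan2(-0.5551,0.1163)=-1.3642;  ψ=arccos(-0.5470)=2.1496;  θ3=γ+ψ≈0.7854

θ₁ = 0.5235, θ₂ = 1.0470, θ₃ = 0.7854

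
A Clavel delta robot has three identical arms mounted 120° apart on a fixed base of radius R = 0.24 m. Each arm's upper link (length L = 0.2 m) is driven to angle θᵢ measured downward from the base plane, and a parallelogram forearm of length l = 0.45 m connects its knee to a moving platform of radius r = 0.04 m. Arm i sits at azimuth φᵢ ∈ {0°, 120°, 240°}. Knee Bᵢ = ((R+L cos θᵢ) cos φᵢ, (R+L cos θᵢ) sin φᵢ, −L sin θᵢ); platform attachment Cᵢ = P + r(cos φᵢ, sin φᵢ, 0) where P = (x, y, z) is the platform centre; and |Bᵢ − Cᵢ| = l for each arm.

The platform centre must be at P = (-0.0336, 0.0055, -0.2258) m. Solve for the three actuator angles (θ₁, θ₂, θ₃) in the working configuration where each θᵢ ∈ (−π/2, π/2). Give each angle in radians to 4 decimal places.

θ₁ = 0.3491, θ₂ = -0.0873, θ₃ = 0.0002

arm 1 (φ=0.0°): x'=-0.0336, y'=0.0055
  A=0.2336, B=-0.2258, C=(l²−L²−A²−y'²−z²)/(2L)=0.1423
  γ=atan2(-0.2258,0.2336)=-0.7684;  ψ=arccos(0.4380)=1.1175;  θ1=γ+ψ≈0.3491
arm 2 (φ=120.0°): x'=0.0216, y'=0.0263
  A=0.1784, B=-0.2258, C=(l²−L²−A²−y'²−z²)/(2L)=0.1975
  γ=atan2(-0.2258,0.1784)=-0.9020;  ψ=arccos(0.6861)=0.8147;  θ2=γ+ψ≈-0.0873
φ3=240.0° → target in arm frame (0.0120, -0.0318)
  A cos θ + B sin θ = C:  0.1880·cos θ + -0.2258·sin θ = 0.1879
  √(A²+B²)=0.2938;  θ3 = -0.8766+0.8768 ≈ 0.0002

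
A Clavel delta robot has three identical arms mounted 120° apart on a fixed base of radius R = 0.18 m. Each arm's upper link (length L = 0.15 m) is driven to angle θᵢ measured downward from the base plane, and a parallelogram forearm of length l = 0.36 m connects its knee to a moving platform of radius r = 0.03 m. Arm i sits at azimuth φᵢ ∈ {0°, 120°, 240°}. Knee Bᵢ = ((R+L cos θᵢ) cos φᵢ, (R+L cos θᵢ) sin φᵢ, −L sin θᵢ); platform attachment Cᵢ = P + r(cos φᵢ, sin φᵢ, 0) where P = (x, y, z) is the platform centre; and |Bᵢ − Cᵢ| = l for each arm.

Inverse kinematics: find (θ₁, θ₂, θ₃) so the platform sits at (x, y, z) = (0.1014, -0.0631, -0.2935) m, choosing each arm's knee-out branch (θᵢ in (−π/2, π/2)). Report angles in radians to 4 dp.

θ₁ = -0.0004, θ₂ = 1.1343, θ₃ = 0.6110

arm 1 (φ=0.0°): x'=0.1014, y'=-0.0631
  A=0.0486, B=-0.2935, C=(l²−L²−A²−y'²−z²)/(2L)=0.0487
  γ=atan2(-0.2935,0.0486)=-1.4067;  ψ=arccos(0.1637)=1.4063;  θ1=γ+ψ≈-0.0004
φ2=120.0° → target in arm frame (-0.1053, -0.0563)
  A=0.2553, B=-0.2935, C=(l²−L²−A²−y'²−z²)/(2L)=-0.1580
  γ=atan2(-0.2935,0.2553)=-0.8548;  ψ=arccos(-0.4062)=1.9891;  θ2=γ+ψ≈1.1343
φ3=240.0° → target in arm frame (0.0039, 0.1194)
  A=0.1461, B=-0.2935, C=(l²−L²−A²−y'²−z²)/(2L)=-0.0487
  θ3 = atan2(B,A) + arccos(C/0.3278) = 0.6110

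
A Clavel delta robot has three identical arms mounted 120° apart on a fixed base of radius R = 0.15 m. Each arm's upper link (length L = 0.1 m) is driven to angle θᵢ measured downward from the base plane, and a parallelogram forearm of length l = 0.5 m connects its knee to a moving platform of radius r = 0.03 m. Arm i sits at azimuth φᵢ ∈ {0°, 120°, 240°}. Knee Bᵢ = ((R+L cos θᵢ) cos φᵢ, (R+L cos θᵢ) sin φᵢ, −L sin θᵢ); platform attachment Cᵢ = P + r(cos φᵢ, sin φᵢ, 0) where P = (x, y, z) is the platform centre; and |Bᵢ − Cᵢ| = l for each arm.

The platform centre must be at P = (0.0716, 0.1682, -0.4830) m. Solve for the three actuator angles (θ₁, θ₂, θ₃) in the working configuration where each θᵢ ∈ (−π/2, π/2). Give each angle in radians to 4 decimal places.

arm 1 (φ=0.0°): x'=0.0716, y'=0.1682
  e−x'=0.0484;  (l²−L²−(e−x')²−y'²−z²)/2L = -0.1196
  √(A²+B²)=0.4854;  θ1 = -1.4709+1.8198 ≈ 0.3489
rotate P by −φ2: (0.1099, -0.1461, -0.4830)
  e−x'=0.0101;  (l²−L²−(e−x')²−y'²−z²)/2L = -0.0737
  √(A²+B²)=0.4831;  θ2 = -1.5498+1.7239 ≈ 0.1741
rotate P by −φ3: (-0.1815, -0.0221, -0.4830)
  A=0.3015, B=-0.4830, C=(l²−L²−A²−y'²−z²)/(2L)=-0.4233
  θ3 = atan2(B,A) + arccos(C/0.5694) = 1.3962

θ₁ = 0.3489, θ₂ = 0.1741, θ₃ = 1.3962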